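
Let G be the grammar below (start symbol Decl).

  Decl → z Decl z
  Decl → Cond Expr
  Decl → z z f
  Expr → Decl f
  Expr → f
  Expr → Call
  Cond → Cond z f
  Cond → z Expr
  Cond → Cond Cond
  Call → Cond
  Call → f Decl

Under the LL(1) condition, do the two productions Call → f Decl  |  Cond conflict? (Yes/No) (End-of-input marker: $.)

No

FIRST(f Decl) = { f } and FIRST(Cond) = { z }.
The FIRST sets are disjoint and neither alternative is nullable — no conflict.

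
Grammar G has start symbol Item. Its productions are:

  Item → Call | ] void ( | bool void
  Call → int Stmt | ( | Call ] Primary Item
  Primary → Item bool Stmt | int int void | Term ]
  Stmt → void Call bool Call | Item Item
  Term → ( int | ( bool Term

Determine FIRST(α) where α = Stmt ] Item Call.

{ (, ], bool, int, void }

Add FIRST(Stmt) = { (, ], bool, int, void }; Stmt is not nullable, stop.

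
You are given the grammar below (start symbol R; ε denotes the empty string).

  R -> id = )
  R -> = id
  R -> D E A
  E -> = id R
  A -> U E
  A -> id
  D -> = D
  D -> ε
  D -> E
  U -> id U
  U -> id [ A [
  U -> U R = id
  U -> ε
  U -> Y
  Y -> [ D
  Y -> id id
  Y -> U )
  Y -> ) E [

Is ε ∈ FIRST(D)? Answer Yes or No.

Yes

D has an ε-production, so D ⇒ ε.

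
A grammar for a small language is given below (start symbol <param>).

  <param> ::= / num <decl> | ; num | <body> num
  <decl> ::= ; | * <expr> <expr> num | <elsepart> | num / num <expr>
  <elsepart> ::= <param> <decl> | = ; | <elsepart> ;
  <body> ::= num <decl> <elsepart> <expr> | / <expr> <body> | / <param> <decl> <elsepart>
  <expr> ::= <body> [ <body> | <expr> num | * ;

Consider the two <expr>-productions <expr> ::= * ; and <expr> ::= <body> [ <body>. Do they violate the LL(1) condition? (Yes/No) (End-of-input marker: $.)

No

FIRST(* ;) = { * } and FIRST(<body> [ <body>) = { /, num }.
The FIRST sets are disjoint and neither alternative is nullable — no conflict.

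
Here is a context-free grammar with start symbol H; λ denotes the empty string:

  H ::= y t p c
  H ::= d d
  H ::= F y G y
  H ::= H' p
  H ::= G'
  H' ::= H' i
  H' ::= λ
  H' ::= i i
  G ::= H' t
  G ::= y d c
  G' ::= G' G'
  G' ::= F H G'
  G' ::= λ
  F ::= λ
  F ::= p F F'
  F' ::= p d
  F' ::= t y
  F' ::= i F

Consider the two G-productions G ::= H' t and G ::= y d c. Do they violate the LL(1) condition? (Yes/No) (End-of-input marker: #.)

No

FIRST(H' t) = { i, t } and FIRST(y d c) = { y }.
The FIRST sets are disjoint and neither alternative is nullable — no conflict.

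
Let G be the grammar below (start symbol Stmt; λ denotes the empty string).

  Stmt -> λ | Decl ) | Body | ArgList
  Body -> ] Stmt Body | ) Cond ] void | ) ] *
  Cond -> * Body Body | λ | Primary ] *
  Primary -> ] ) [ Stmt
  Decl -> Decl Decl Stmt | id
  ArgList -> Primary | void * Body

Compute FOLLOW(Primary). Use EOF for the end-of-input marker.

{ EOF, ), ], id, void }

In Cond -> Primary ] *: add FIRST(] *) = { ] }.
In ArgList -> Primary: Primary is at the end, add FOLLOW(ArgList) = { EOF, ), ], id, void }.
Union: FOLLOW(Primary) = { EOF, ), ], id, void }.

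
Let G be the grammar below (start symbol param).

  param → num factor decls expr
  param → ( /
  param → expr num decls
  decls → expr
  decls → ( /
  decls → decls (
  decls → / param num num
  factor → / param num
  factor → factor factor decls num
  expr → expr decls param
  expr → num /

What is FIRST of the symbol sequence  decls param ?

Add FIRST(decls) = { (, /, num }; decls is not nullable, stop.

{ (, /, num }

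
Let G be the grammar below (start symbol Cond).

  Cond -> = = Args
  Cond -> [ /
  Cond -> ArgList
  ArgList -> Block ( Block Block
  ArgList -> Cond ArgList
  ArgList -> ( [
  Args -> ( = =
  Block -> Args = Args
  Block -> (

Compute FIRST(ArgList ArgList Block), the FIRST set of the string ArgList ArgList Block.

Add FIRST(ArgList) = { (, =, [ }; ArgList is not nullable, stop.

{ (, =, [ }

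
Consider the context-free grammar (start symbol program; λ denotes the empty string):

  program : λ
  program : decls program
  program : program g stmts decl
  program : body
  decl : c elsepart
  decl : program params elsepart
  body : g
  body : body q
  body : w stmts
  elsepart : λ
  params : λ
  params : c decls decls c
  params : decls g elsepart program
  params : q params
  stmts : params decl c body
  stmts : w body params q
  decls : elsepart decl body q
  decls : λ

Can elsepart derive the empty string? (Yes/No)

Yes

elsepart has an λ-production, so elsepart ⇒ λ.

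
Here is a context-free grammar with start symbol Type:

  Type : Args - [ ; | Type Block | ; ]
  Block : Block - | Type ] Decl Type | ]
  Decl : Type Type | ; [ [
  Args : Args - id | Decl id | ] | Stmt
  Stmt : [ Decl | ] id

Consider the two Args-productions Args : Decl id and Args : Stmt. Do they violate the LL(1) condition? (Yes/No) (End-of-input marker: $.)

Yes

FIRST(Decl id) = { ;, [, ] } and FIRST(Stmt) = { [, ] }.
Both contain [, so the two alternatives are not disjoint — LL(1) conflict.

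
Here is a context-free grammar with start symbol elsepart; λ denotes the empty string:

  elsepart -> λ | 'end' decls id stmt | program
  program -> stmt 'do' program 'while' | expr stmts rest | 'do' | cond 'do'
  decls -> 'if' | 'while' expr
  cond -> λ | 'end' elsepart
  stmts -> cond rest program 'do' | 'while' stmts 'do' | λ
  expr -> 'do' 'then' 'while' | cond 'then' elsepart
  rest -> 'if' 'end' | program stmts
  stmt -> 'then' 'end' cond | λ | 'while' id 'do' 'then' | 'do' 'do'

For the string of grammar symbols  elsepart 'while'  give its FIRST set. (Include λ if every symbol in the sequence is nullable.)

{ 'do', 'end', 'then', 'while' }

Add FIRST(elsepart)\{λ} = { 'do', 'end', 'then', 'while' }; elsepart is nullable, continue.
'while' is a terminal; add {'while'} and stop.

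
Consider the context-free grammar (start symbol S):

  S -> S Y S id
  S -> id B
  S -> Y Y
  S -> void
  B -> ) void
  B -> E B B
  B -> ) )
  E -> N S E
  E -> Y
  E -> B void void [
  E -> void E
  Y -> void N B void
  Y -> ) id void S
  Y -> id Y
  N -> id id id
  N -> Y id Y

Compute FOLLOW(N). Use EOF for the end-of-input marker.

In E -> N S E: add FIRST(S E) = { ), id, void }.
In Y -> void N B void: add FIRST(B void) = { ), id, void }.
Union: FOLLOW(N) = { ), id, void }.

{ ), id, void }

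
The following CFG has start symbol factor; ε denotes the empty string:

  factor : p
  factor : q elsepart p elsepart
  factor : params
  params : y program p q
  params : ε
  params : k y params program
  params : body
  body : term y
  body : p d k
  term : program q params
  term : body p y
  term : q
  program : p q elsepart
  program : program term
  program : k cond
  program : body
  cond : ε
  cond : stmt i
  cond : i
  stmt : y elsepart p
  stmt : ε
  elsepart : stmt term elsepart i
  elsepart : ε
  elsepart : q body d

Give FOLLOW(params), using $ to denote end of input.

In factor : params: params is at the end, add FOLLOW(factor) = { $ }.
In params : k y params program: add FIRST(program) = { k, p, q }.
In term : program q params: params is at the end, add FOLLOW(term) = { $, i, k, p, q, y }.
Union: FOLLOW(params) = { $, i, k, p, q, y }.

{ $, i, k, p, q, y }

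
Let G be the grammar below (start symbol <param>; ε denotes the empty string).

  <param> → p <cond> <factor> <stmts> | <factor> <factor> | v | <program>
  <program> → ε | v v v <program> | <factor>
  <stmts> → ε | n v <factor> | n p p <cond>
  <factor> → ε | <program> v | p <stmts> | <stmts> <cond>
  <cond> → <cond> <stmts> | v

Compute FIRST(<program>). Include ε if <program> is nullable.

<program> → ε contributes ε.
<program> → v v v <program> contributes {v}.
From <program> → <factor>: add FIRST(<factor>) = { n, p, v, ε } (including ε since <factor> is nullable).
Union: FIRST(<program>) = { n, p, v, ε }.

{ n, p, v, ε }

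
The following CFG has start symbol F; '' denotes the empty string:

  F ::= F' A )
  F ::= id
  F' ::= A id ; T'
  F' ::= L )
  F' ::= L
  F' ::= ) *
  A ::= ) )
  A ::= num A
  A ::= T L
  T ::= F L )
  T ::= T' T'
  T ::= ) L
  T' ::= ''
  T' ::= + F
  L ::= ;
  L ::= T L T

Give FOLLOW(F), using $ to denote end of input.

{ $, ), +, ;, id, num }

F is the start symbol, so $ ∈ FOLLOW(F).
In T ::= F L ): add FIRST(L )) = { ), +, ;, id, num }.
In T' ::= + F: F is at the end, add FOLLOW(T') = { ), +, ;, id, num }.
Union: FOLLOW(F) = { $, ), +, ;, id, num }.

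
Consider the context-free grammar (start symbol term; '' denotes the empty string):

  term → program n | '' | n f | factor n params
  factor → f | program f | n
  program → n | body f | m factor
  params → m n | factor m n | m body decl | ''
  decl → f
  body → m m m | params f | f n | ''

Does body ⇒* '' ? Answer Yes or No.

body has an ''-production, so body ⇒ ''.

Yes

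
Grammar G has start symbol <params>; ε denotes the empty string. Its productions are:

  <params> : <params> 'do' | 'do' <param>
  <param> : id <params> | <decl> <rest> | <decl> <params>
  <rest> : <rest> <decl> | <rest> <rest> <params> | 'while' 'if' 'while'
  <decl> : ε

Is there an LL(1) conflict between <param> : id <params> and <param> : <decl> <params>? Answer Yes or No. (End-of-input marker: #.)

No

FIRST(id <params>) = { id } and FIRST(<decl> <params>) = { 'do' }.
The FIRST sets are disjoint and neither alternative is nullable — no conflict.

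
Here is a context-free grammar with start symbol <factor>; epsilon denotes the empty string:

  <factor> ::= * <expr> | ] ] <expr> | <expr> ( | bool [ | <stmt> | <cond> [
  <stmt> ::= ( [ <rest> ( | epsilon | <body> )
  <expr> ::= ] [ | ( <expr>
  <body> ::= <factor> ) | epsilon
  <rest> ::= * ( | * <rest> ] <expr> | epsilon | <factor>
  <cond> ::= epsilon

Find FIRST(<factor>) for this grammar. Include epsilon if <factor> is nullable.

{ (, ), *, [, ], bool, epsilon }

<factor> ::= * <expr> contributes {*}.
<factor> ::= ] ] <expr> contributes {]}.
From <factor> ::= <expr> (: add FIRST(<expr>) = { (, ] }.
<factor> ::= bool [ contributes {bool}.
From <factor> ::= <stmt>: add FIRST(<stmt>) = { (, ), *, [, ], bool, epsilon } (including epsilon since <stmt> is nullable).
From <factor> ::= <cond> [: <cond> nullable, take FIRST(<cond>) ∪ {[} = { [ }.
Union: FIRST(<factor>) = { (, ), *, [, ], bool, epsilon }.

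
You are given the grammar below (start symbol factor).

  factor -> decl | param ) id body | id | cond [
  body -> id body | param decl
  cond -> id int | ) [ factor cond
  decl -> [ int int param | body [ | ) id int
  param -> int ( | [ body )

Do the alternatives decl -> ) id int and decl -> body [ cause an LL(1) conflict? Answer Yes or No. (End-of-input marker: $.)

No

FIRST() id int) = { ) } and FIRST(body [) = { [, id, int }.
The FIRST sets are disjoint and neither alternative is nullable — no conflict.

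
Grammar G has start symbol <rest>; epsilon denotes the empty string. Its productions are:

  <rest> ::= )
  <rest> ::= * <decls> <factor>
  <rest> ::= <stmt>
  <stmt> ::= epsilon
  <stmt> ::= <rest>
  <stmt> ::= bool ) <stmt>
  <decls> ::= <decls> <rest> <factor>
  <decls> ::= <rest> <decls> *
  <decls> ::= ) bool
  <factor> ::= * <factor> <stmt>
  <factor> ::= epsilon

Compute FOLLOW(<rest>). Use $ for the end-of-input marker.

{ $, ), *, bool }

<rest> is the start symbol, so $ ∈ FOLLOW(<rest>).
In <stmt> ::= <rest>: <rest> is at the end, add FOLLOW(<stmt>) = { $, ), *, bool }.
In <decls> ::= <decls> <rest> <factor>: add FIRST(<factor>)\{epsilon} = { * }.
  Since <factor> is nullable, also add FOLLOW(<decls>) = { $, ), *, bool }.
In <decls> ::= <rest> <decls> *: add FIRST(<decls> *) = { ), *, bool }.
Union: FOLLOW(<rest>) = { $, ), *, bool }.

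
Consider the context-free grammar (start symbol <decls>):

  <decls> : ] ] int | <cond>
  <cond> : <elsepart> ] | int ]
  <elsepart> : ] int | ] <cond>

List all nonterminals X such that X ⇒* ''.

No nonterminal has an empty production or an RHS whose symbols are all nullable.

{ } (none)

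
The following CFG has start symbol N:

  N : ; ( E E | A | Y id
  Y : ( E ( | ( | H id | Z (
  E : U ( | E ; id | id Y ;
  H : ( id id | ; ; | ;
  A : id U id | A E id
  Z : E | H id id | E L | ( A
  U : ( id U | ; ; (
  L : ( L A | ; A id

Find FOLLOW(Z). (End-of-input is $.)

{ ( }

In Y : Z (: add FIRST(() = { ( }.
Union: FOLLOW(Z) = { ( }.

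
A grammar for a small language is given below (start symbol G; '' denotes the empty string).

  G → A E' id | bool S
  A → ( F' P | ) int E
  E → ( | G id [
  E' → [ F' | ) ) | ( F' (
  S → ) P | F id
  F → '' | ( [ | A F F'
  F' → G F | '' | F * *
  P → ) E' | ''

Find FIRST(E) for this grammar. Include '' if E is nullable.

E → ( contributes {(}.
From E → G id [: add FIRST(G) = { (, ), bool }.
Union: FIRST(E) = { (, ), bool }.

{ (, ), bool }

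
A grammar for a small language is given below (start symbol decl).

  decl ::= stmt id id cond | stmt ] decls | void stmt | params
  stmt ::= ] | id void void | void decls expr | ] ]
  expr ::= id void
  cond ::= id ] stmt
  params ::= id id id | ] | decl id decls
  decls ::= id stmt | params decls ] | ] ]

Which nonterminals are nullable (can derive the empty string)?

{ } (none)

No nonterminal has an empty production or an RHS whose symbols are all nullable.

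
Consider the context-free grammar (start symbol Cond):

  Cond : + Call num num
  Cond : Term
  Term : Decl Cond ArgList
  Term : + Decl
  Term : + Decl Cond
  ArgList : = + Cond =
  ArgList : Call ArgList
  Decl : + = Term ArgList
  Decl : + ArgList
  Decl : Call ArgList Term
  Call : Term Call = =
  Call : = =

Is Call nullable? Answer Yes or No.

No nonterminal in this grammar is nullable.
No production of Call has an RHS whose symbols are all nullable, so Call is not nullable.

No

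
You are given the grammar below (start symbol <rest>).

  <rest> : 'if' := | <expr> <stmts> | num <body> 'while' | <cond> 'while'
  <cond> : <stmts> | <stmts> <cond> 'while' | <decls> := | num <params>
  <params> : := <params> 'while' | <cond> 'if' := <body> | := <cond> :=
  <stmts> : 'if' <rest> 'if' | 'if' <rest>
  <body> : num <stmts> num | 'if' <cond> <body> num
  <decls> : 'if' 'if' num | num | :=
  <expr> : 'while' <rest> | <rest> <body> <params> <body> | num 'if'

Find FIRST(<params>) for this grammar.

{ 'if', :=, num }

<params> : := <params> 'while' contributes {:=}.
From <params> : <cond> 'if' := <body>: add FIRST(<cond>) = { 'if', :=, num }.
<params> : := <cond> := contributes {:=}.
Union: FIRST(<params>) = { 'if', :=, num }.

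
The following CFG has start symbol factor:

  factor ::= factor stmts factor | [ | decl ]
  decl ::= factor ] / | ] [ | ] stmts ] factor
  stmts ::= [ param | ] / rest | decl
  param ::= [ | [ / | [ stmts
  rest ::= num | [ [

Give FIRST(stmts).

stmts ::= [ param contributes {[}.
stmts ::= ] / rest contributes {]}.
From stmts ::= decl: add FIRST(decl) = { [, ] }.
Union: FIRST(stmts) = { [, ] }.

{ [, ] }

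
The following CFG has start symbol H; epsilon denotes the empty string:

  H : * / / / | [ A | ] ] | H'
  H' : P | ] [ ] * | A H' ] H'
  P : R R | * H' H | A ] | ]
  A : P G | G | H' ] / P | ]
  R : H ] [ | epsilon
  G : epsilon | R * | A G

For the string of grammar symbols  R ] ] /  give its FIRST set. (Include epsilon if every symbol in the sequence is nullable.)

Add FIRST(R)\{epsilon} = { *, [, ] }; R is nullable, continue.
] is a terminal; add {]} and stop.

{ *, [, ] }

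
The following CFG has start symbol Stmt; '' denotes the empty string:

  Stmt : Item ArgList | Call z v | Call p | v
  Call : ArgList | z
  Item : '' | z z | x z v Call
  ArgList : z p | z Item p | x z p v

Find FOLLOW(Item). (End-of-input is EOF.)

{ p, x, z }

In Stmt : Item ArgList: add FIRST(ArgList) = { x, z }.
In ArgList : z Item p: add FIRST(p) = { p }.
Union: FOLLOW(Item) = { p, x, z }.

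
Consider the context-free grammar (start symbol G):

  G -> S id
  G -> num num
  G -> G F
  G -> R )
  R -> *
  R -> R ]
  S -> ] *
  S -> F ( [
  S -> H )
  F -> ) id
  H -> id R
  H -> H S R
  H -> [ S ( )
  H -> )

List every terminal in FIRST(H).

H -> id R contributes {id}.
From H -> H S R: add FIRST(H) = { ), [, id }.
H -> [ S ( ) contributes {[}.
H -> ) contributes {)}.
Union: FIRST(H) = { ), [, id }.

{ ), [, id }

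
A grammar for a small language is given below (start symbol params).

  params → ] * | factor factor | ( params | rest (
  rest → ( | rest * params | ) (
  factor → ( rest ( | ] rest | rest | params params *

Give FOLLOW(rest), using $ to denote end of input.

{ $, (, ), *, ] }

In params → rest (: add FIRST(() = { ( }.
In rest → rest * params: add FIRST(* params) = { * }.
In factor → ( rest (: add FIRST(() = { ( }.
In factor → ] rest: rest is at the end, add FOLLOW(factor) = { $, (, ), *, ] }.
In factor → rest: rest is at the end, add FOLLOW(factor) = { $, (, ), *, ] }.
Union: FOLLOW(rest) = { $, (, ), *, ] }.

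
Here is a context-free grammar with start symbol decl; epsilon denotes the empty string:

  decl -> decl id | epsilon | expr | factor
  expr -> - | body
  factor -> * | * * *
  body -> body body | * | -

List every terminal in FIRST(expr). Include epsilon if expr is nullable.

{ *, - }

expr -> - contributes {-}.
From expr -> body: add FIRST(body) = { *, - }.
Union: FIRST(expr) = { *, - }.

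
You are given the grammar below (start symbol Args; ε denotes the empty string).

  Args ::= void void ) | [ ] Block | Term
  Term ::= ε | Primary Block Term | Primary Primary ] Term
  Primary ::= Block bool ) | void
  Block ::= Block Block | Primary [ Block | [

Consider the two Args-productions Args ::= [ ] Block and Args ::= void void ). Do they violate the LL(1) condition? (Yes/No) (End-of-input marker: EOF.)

No

FIRST([ ] Block) = { [ } and FIRST(void void )) = { void }.
The FIRST sets are disjoint and neither alternative is nullable — no conflict.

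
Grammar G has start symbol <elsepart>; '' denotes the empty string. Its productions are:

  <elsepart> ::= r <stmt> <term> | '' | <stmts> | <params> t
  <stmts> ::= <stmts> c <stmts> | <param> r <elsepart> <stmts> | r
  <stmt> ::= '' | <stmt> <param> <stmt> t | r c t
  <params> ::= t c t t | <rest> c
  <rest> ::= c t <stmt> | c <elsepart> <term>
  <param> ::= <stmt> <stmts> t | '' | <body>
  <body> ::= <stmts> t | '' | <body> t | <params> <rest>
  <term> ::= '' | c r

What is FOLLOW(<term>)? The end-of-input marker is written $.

{ $, c, r, t }

In <elsepart> ::= r <stmt> <term>: <term> is at the end, add FOLLOW(<elsepart>) = { $, c, r, t }.
In <rest> ::= c <elsepart> <term>: <term> is at the end, add FOLLOW(<rest>) = { c, r, t }.
Union: FOLLOW(<term>) = { $, c, r, t }.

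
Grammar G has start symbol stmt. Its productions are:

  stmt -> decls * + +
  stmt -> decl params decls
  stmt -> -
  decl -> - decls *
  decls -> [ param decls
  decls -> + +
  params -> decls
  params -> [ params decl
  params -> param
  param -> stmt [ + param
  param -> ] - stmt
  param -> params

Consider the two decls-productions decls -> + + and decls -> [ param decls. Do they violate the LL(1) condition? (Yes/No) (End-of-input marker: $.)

FIRST(+ +) = { + } and FIRST([ param decls) = { [ }.
The FIRST sets are disjoint and neither alternative is nullable — no conflict.

No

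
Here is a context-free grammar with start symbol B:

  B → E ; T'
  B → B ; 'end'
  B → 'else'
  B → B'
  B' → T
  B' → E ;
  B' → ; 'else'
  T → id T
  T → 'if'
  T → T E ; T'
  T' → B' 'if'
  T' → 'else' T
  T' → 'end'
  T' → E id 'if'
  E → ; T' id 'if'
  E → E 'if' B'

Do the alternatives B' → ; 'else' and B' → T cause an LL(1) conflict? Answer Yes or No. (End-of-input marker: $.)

No

FIRST(; 'else') = { ; } and FIRST(T) = { 'if', id }.
The FIRST sets are disjoint and neither alternative is nullable — no conflict.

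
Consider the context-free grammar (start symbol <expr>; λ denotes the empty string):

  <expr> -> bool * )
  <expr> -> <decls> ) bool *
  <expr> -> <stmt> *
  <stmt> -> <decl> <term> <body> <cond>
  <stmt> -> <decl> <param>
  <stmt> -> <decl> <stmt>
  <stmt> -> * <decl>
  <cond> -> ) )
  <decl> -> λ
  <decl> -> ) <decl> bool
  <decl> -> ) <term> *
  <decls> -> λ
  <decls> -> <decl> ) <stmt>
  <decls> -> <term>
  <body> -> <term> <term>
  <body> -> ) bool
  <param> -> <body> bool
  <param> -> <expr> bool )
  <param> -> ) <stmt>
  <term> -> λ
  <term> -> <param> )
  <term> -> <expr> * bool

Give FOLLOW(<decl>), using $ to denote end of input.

{ ), *, bool }

In <stmt> -> <decl> <term> <body> <cond>: add FIRST(<term> <body> <cond>) = { ), *, bool }.
In <stmt> -> <decl> <param>: add FIRST(<param>) = { ), *, bool }.
In <stmt> -> <decl> <stmt>: add FIRST(<stmt>) = { ), *, bool }.
In <stmt> -> * <decl>: <decl> is at the end, add FOLLOW(<stmt>) = { ), * }.
In <decl> -> ) <decl> bool: add FIRST(bool) = { bool }.
In <decls> -> <decl> ) <stmt>: add FIRST() <stmt>) = { ) }.
Union: FOLLOW(<decl>) = { ), *, bool }.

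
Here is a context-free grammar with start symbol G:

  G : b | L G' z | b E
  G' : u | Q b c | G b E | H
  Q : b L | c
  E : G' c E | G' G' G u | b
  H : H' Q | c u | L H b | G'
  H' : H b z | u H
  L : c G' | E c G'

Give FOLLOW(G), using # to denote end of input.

{ #, b, u }

G is the start symbol, so # ∈ FOLLOW(G).
In G' : G b E: add FIRST(b E) = { b }.
In E : G' G' G u: add FIRST(u) = { u }.
Union: FOLLOW(G) = { #, b, u }.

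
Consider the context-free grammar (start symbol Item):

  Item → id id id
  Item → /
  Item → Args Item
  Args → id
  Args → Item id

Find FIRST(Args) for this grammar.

{ /, id }

Args → id contributes {id}.
From Args → Item id: add FIRST(Item) = { /, id }.
Union: FIRST(Args) = { /, id }.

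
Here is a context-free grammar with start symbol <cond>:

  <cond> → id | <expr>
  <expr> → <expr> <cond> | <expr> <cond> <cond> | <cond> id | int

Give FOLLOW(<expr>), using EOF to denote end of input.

In <cond> → <expr>: <expr> is at the end, add FOLLOW(<cond>) = { EOF, id, int }.
In <expr> → <expr> <cond>: add FIRST(<cond>) = { id, int }.
In <expr> → <expr> <cond> <cond>: add FIRST(<cond> <cond>) = { id, int }.
Union: FOLLOW(<expr>) = { EOF, id, int }.

{ EOF, id, int }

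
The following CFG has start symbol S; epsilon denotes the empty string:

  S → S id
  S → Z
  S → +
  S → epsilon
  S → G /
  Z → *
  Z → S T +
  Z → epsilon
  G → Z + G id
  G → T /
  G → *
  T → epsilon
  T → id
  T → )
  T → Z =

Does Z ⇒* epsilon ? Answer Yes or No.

Yes

Z has an epsilon-production, so Z ⇒ epsilon.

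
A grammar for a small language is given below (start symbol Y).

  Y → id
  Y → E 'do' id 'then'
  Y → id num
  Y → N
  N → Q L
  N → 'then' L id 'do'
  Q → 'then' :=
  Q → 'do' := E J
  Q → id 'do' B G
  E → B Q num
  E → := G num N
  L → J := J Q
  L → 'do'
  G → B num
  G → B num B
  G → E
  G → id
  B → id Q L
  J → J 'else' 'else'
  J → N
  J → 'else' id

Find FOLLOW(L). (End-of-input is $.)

{ $, 'do', 'else', 'then', :=, id, num }

In N → Q L: L is at the end, add FOLLOW(N) = { $, 'do', 'else', 'then', :=, id, num }.
In N → 'then' L id 'do': add FIRST(id 'do') = { id }.
In B → id Q L: L is at the end, add FOLLOW(B) = { $, 'do', 'else', 'then', :=, id, num }.
Union: FOLLOW(L) = { $, 'do', 'else', 'then', :=, id, num }.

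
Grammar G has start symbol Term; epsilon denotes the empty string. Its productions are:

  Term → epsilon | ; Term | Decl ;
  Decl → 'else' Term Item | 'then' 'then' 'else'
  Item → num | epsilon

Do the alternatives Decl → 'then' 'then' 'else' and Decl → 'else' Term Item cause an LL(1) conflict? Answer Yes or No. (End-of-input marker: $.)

FIRST('then' 'then' 'else') = { 'then' } and FIRST('else' Term Item) = { 'else' }.
The FIRST sets are disjoint and neither alternative is nullable — no conflict.

No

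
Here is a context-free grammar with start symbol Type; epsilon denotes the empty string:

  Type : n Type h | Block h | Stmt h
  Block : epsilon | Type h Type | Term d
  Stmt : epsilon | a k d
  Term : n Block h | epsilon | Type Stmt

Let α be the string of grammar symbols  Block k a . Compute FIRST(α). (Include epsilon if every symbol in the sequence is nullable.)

Add FIRST(Block)\{epsilon} = { a, d, h, n }; Block is nullable, continue.
k is a terminal; add {k} and stop.

{ a, d, h, k, n }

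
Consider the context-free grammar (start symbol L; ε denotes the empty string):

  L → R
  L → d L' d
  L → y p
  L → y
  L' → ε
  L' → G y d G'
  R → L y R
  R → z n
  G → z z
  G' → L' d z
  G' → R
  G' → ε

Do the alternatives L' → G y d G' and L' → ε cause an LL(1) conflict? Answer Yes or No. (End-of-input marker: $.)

FIRST(G y d G') = { z } and FIRST(ε) = { ε }.
The second is nullable but FOLLOW(L') = { d } is disjoint from FIRST of the first.

No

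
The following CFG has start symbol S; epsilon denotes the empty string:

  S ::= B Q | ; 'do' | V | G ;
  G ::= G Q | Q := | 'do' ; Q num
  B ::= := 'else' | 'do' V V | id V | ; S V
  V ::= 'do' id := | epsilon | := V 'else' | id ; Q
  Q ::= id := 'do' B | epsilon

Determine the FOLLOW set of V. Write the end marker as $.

{ $, 'do', 'else', :=, ;, id, num }

In S ::= V: V is at the end, add FOLLOW(S) = { $, 'do', 'else', :=, ;, id, num }.
In B ::= 'do' V V: add FIRST(V)\{epsilon} = { 'do', :=, id }.
  Since V is nullable, also add FOLLOW(B) = { $, 'do', 'else', :=, ;, id, num }.
In B ::= 'do' V V: V is at the end, add FOLLOW(B) = { $, 'do', 'else', :=, ;, id, num }.
In B ::= id V: V is at the end, add FOLLOW(B) = { $, 'do', 'else', :=, ;, id, num }.
In B ::= ; S V: V is at the end, add FOLLOW(B) = { $, 'do', 'else', :=, ;, id, num }.
In V ::= := V 'else': add FIRST('else') = { 'else' }.
Union: FOLLOW(V) = { $, 'do', 'else', :=, ;, id, num }.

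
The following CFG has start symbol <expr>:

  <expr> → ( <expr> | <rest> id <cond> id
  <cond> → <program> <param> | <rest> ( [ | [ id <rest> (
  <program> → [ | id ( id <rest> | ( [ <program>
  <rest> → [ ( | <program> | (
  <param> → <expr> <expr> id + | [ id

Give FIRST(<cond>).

From <cond> → <program> <param>: add FIRST(<program>) = { (, [, id }.
From <cond> → <rest> ( [: add FIRST(<rest>) = { (, [, id }.
<cond> → [ id <rest> ( contributes {[}.
Union: FIRST(<cond>) = { (, [, id }.

{ (, [, id }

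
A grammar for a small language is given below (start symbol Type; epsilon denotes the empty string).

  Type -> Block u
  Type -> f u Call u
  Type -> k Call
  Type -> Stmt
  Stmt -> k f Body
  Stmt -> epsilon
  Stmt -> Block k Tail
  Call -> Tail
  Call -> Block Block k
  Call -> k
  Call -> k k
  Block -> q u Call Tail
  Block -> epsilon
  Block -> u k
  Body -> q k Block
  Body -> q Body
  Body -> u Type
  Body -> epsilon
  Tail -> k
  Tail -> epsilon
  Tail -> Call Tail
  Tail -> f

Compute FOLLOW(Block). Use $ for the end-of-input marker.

In Type -> Block u: add FIRST(u) = { u }.
In Stmt -> Block k Tail: add FIRST(k Tail) = { k }.
In Call -> Block Block k: add FIRST(Block k) = { k, q, u }.
In Call -> Block Block k: add FIRST(k) = { k }.
In Body -> q k Block: Block is at the end, add FOLLOW(Body) = { $ }.
Union: FOLLOW(Block) = { $, k, q, u }.

{ $, k, q, u }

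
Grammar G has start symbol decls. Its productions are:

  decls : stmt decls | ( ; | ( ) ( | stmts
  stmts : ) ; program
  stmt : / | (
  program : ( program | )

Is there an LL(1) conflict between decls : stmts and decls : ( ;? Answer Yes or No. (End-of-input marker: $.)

FIRST(stmts) = { ) } and FIRST(( ;) = { ( }.
The FIRST sets are disjoint and neither alternative is nullable — no conflict.

No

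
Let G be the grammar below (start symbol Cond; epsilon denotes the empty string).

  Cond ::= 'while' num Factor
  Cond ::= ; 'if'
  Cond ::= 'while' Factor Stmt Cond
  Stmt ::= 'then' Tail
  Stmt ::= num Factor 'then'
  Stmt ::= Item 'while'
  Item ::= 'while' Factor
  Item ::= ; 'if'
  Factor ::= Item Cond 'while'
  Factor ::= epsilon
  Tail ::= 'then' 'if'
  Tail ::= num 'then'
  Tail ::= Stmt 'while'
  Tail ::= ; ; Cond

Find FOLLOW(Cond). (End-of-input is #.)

Cond is the start symbol, so # ∈ FOLLOW(Cond).
In Cond ::= 'while' Factor Stmt Cond: Cond is at the end, add FOLLOW(Cond) = { #, 'while', ; }.
In Factor ::= Item Cond 'while': add FIRST('while') = { 'while' }.
In Tail ::= ; ; Cond: Cond is at the end, add FOLLOW(Tail) = { 'while', ; }.
Union: FOLLOW(Cond) = { #, 'while', ; }.

{ #, 'while', ; }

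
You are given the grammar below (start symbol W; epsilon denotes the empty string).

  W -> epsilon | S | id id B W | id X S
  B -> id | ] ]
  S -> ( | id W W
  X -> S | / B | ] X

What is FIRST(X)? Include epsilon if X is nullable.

From X -> S: add FIRST(S) = { (, id }.
X -> / B contributes {/}.
X -> ] X contributes {]}.
Union: FIRST(X) = { (, /, ], id }.

{ (, /, ], id }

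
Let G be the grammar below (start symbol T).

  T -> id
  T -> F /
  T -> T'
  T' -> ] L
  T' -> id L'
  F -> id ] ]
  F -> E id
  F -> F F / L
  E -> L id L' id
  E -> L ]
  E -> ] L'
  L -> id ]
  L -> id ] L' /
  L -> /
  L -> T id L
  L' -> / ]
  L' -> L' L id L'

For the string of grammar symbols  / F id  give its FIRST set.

/ is a terminal; add {/} and stop.

{ / }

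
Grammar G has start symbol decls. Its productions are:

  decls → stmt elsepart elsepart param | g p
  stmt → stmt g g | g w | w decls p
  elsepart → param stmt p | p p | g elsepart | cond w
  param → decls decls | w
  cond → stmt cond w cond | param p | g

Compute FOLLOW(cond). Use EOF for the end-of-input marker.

{ w }

In elsepart → cond w: add FIRST(w) = { w }.
In cond → stmt cond w cond: add FIRST(w cond) = { w }.
In cond → stmt cond w cond: cond is at the end, add FOLLOW(cond) = { w }.
Union: FOLLOW(cond) = { w }.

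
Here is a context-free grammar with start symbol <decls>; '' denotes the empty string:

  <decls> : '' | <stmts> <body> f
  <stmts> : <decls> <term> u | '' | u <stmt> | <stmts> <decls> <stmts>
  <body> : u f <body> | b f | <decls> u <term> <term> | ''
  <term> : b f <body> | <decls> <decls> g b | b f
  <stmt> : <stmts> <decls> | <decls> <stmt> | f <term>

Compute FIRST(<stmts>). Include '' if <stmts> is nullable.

From <stmts> : <decls> <term> u: <decls> nullable, take FIRST(<decls>) ∪ FIRST(<term>) = { b, f, g, u }.
<stmts> : '' contributes ''.
<stmts> : u <stmt> contributes {u}.
From <stmts> : <stmts> <decls> <stmts>: <stmts>, <decls>, <stmts> nullable, take FIRST(<stmts>) ∪ FIRST(<decls>) ∪ FIRST(<stmts>) = { b, f, g, u }; also '' since the whole RHS is nullable.
Union: FIRST(<stmts>) = { b, f, g, u, '' }.

{ b, f, g, u, '' }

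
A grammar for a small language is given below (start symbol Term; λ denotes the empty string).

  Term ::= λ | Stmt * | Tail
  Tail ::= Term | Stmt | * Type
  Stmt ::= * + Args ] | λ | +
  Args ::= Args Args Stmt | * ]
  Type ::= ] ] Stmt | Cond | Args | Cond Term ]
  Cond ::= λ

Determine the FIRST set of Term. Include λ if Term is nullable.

Term ::= λ contributes λ.
From Term ::= Stmt *: Stmt nullable, take FIRST(Stmt) ∪ {*} = { *, + }.
From Term ::= Tail: add FIRST(Tail) = { *, +, λ } (including λ since Tail is nullable).
Union: FIRST(Term) = { *, +, λ }.

{ *, +, λ }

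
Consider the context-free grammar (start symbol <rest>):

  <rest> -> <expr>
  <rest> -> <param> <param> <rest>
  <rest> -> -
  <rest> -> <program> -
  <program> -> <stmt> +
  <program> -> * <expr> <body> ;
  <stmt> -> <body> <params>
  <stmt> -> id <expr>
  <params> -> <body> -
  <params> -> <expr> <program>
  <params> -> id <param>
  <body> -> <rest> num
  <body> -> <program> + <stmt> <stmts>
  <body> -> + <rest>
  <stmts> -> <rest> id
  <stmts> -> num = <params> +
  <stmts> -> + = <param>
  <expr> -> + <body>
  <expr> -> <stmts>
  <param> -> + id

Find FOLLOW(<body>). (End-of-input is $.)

In <program> -> * <expr> <body> ;: add FIRST(;) = { ; }.
In <stmt> -> <body> <params>: add FIRST(<params>) = { *, +, -, id, num }.
In <params> -> <body> -: add FIRST(-) = { - }.
In <expr> -> + <body>: <body> is at the end, add FOLLOW(<expr>) = { $, *, +, -, ;, id, num }.
Union: FOLLOW(<body>) = { $, *, +, -, ;, id, num }.

{ $, *, +, -, ;, id, num }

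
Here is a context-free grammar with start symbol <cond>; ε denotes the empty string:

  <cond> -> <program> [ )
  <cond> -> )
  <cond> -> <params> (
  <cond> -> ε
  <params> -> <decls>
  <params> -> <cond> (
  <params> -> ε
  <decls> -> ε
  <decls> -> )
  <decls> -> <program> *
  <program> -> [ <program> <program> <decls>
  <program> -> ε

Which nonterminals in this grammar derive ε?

Directly nullable (have an ε-production): <cond>, <params>, <decls>, <program>.

{ <cond>, <decls>, <params>, <program> }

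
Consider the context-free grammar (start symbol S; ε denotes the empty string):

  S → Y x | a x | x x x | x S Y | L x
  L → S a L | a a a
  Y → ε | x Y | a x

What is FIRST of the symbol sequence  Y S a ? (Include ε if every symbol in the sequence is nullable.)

Add FIRST(Y)\{ε} = { a, x }; Y is nullable, continue.
Add FIRST(S) = { a, x }; S is not nullable, stop.

{ a, x }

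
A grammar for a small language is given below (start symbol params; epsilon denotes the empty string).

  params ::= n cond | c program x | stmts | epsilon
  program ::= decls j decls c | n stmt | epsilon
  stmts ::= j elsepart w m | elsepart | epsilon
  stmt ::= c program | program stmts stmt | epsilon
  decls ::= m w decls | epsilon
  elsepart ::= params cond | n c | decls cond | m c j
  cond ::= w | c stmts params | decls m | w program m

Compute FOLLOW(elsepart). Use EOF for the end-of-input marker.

{ EOF, c, j, m, n, w, x }

In stmts ::= j elsepart w m: add FIRST(w m) = { w }.
In stmts ::= elsepart: elsepart is at the end, add FOLLOW(stmts) = { EOF, c, j, m, n, w, x }.
Union: FOLLOW(elsepart) = { EOF, c, j, m, n, w, x }.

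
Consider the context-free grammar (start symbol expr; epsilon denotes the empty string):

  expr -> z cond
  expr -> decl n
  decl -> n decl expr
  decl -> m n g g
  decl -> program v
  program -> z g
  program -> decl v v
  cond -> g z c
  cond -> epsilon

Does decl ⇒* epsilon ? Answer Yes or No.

No

Nullable nonterminals: cond.
No production of decl has an RHS whose symbols are all nullable, so decl is not nullable.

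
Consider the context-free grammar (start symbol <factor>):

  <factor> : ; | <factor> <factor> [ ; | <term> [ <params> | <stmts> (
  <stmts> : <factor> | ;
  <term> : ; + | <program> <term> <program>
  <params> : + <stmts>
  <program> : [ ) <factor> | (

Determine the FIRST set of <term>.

<term> : ; + contributes {;}.
From <term> : <program> <term> <program>: add FIRST(<program>) = { (, [ }.
Union: FIRST(<term>) = { (, ;, [ }.

{ (, ;, [ }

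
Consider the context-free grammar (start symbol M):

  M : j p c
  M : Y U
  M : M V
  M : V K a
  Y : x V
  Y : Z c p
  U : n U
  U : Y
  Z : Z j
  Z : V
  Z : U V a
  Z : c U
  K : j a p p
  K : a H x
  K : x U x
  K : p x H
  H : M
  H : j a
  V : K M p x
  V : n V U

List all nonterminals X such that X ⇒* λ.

{ } (none)

No nonterminal has an empty production or an RHS whose symbols are all nullable.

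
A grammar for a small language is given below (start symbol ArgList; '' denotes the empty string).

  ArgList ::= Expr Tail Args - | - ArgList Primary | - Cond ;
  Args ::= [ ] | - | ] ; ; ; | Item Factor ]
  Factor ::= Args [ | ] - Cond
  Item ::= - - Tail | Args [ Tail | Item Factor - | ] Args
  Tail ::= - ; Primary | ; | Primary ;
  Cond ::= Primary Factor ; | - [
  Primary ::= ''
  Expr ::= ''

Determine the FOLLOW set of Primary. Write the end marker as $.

{ $, -, ;, [, ] }

In ArgList ::= - ArgList Primary: Primary is at the end, add FOLLOW(ArgList) = { $ }.
In Tail ::= - ; Primary: Primary is at the end, add FOLLOW(Tail) = { -, [, ] }.
In Tail ::= Primary ;: add FIRST(;) = { ; }.
In Cond ::= Primary Factor ;: add FIRST(Factor ;) = { -, [, ] }.
Union: FOLLOW(Primary) = { $, -, ;, [, ] }.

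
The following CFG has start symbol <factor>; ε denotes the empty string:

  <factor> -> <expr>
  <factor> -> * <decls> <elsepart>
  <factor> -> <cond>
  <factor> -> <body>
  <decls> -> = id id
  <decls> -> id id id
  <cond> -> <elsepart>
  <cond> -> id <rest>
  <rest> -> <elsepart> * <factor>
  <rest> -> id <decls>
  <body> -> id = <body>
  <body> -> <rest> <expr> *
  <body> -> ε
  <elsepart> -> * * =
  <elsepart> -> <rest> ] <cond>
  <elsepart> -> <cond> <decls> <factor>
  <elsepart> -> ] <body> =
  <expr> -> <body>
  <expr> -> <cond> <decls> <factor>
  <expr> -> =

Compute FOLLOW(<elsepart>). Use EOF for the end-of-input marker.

In <factor> -> * <decls> <elsepart>: <elsepart> is at the end, add FOLLOW(<factor>) = { EOF, *, =, ], id }.
In <cond> -> <elsepart>: <elsepart> is at the end, add FOLLOW(<cond>) = { EOF, *, =, ], id }.
In <rest> -> <elsepart> * <factor>: add FIRST(* <factor>) = { * }.
Union: FOLLOW(<elsepart>) = { EOF, *, =, ], id }.

{ EOF, *, =, ], id }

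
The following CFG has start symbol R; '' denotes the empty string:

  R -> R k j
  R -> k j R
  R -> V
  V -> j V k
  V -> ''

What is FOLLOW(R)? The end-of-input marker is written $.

{ $, k }

R is the start symbol, so $ ∈ FOLLOW(R).
In R -> R k j: add FIRST(k j) = { k }.
In R -> k j R: R is at the end, add FOLLOW(R) = { $, k }.
Union: FOLLOW(R) = { $, k }.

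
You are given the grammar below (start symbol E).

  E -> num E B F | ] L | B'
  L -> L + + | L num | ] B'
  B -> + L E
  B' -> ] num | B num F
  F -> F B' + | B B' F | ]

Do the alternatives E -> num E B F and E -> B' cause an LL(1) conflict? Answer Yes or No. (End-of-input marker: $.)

FIRST(num E B F) = { num } and FIRST(B') = { +, ] }.
The FIRST sets are disjoint and neither alternative is nullable — no conflict.

No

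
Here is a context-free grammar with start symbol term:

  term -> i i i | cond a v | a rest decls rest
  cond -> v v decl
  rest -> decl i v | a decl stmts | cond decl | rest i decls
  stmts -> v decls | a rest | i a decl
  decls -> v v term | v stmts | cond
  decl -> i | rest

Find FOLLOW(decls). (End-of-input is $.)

In term -> a rest decls rest: add FIRST(rest) = { a, i, v }.
In rest -> rest i decls: decls is at the end, add FOLLOW(rest) = { $, a, i, v }.
In stmts -> v decls: decls is at the end, add FOLLOW(stmts) = { $, a, i, v }.
Union: FOLLOW(decls) = { $, a, i, v }.

{ $, a, i, v }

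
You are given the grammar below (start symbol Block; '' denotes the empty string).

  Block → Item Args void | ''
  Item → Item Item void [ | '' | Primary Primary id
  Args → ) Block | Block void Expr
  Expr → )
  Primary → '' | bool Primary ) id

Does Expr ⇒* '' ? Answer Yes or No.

No

Nullable nonterminals: Block, Item, Primary.
No production of Expr has an RHS whose symbols are all nullable, so Expr is not nullable.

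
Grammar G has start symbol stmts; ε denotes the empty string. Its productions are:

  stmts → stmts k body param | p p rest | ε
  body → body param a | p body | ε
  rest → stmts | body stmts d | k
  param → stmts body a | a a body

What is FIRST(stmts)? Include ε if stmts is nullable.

{ k, p, ε }

From stmts → stmts k body param: stmts nullable, take FIRST(stmts) ∪ {k} = { k, p }.
stmts → p p rest contributes {p}.
stmts → ε contributes ε.
Union: FIRST(stmts) = { k, p, ε }.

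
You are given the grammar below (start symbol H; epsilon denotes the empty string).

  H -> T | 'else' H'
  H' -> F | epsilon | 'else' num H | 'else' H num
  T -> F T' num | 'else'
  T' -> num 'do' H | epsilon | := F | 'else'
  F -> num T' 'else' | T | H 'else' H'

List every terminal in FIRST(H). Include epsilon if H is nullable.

From H -> T: add FIRST(T) = { 'else', num }.
H -> 'else' H' contributes {'else'}.
Union: FIRST(H) = { 'else', num }.

{ 'else', num }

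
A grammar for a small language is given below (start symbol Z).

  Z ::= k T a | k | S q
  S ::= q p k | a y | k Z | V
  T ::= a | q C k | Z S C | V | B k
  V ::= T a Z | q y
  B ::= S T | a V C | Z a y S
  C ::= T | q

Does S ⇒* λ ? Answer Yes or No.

No nonterminal in this grammar is nullable.
No production of S has an RHS whose symbols are all nullable, so S is not nullable.

No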